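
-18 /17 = -1.06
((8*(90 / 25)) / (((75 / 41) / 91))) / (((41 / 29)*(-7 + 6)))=-126672 / 125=-1013.38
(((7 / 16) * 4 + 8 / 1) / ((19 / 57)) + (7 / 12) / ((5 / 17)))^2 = 877969 / 900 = 975.52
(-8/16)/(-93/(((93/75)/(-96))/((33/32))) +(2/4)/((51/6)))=-17/252452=-0.00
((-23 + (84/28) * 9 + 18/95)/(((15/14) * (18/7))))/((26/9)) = 9751/18525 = 0.53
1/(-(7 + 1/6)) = -6/43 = -0.14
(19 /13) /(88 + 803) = 19 /11583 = 0.00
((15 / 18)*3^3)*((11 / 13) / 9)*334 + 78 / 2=9692 / 13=745.54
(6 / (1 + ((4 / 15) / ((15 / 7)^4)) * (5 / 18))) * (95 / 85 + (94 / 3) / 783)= 4680686250 / 676236761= 6.92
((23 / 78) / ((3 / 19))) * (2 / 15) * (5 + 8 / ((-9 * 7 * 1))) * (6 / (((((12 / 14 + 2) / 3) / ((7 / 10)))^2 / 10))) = 46016537 / 1170000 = 39.33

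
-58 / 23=-2.52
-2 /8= -0.25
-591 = -591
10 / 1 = 10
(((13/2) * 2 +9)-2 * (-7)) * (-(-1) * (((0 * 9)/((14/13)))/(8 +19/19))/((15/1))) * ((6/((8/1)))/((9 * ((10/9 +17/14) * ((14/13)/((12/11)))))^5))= 0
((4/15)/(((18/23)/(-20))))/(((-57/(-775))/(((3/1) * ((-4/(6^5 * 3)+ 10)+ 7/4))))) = -1221458125/373977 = -3266.13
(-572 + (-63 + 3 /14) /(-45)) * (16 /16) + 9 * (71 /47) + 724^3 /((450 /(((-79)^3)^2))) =30351079639848427619231 /148050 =205005603781482118.33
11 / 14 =0.79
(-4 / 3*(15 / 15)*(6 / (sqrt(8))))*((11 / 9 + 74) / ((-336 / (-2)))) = -677*sqrt(2) / 756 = -1.27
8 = 8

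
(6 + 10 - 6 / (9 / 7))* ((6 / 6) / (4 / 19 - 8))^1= -323 / 222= -1.45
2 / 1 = 2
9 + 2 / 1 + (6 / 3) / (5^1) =11.40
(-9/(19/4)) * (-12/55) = 432/1045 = 0.41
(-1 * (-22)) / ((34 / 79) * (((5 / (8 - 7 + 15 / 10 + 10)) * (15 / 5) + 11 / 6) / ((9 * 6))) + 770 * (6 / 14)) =1407780 / 21118247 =0.07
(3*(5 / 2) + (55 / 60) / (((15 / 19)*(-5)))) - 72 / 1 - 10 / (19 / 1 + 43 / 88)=-20141237 / 308700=-65.25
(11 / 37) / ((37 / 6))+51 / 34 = 4239 / 2738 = 1.55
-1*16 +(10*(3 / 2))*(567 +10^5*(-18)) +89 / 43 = -1160634884 / 43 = -26991508.93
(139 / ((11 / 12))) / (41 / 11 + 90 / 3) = 1668 / 371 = 4.50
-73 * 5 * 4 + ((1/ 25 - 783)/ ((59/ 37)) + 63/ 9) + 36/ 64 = -45865333/ 23600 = -1943.45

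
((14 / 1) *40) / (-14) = -40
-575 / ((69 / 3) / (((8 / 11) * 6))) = -109.09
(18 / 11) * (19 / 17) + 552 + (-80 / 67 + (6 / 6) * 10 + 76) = 8001456 / 12529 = 638.63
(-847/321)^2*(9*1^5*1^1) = 717409/11449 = 62.66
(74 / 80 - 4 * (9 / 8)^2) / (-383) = 331 / 30640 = 0.01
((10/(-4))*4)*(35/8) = -175/4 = -43.75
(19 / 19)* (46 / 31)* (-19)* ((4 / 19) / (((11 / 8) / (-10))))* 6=88320 / 341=259.00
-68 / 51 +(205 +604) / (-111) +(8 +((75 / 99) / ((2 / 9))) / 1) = 2269 / 814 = 2.79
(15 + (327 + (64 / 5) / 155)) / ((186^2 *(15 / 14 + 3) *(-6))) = -927899 / 2292417450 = -0.00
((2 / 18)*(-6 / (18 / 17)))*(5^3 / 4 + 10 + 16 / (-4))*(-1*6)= 2533 / 18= 140.72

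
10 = 10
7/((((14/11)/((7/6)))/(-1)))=-6.42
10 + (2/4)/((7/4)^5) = 168582/16807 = 10.03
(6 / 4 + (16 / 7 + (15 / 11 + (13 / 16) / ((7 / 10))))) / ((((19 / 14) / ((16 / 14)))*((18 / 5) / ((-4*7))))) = -77740 / 1881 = -41.33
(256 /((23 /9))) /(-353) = -0.28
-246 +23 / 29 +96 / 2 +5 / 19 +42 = -85374 / 551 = -154.94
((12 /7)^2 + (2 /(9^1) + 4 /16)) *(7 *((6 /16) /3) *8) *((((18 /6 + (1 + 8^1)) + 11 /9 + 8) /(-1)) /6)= -1149247 /13608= -84.45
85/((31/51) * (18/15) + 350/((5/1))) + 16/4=31273/6012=5.20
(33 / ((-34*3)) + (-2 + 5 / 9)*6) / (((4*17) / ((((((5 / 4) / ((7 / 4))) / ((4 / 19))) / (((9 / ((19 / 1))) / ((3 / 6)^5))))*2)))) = -236455 / 3995136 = -0.06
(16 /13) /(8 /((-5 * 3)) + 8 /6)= 20 /13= 1.54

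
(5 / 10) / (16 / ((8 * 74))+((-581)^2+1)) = 0.00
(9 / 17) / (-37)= -9 / 629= -0.01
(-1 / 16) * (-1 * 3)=0.19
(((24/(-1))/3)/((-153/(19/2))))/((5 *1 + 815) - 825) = -76/765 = -0.10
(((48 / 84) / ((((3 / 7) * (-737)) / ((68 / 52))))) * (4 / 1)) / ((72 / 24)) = -272 / 86229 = -0.00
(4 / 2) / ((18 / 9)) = 1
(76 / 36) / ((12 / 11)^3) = 25289 / 15552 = 1.63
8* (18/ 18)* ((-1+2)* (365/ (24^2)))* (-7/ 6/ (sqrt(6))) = -2555* sqrt(6)/ 2592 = -2.41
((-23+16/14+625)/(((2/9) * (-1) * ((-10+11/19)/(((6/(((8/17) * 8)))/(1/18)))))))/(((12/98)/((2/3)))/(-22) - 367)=-12758151483/566549320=-22.52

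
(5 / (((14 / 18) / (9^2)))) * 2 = 7290 / 7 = 1041.43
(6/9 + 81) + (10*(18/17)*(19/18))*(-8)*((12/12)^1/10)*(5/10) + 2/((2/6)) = 4243/51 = 83.20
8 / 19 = 0.42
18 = 18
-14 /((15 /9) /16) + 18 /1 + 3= -567 /5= -113.40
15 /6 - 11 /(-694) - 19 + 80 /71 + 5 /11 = -4038775 /271007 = -14.90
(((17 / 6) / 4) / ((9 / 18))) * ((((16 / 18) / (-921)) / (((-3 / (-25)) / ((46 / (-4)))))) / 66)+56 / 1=275735071 / 4923666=56.00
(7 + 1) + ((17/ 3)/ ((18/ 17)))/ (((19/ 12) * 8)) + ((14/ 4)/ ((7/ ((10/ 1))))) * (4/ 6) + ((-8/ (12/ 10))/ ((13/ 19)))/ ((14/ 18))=-0.77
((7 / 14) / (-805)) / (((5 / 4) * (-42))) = 0.00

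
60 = 60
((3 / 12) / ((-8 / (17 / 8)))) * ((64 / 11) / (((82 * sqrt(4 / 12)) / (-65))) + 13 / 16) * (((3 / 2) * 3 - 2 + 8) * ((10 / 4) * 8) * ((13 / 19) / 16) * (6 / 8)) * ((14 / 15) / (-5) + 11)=-48930063 / 12451840 + 48930063 * sqrt(3) / 2193664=34.70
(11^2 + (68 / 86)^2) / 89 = 224885 / 164561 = 1.37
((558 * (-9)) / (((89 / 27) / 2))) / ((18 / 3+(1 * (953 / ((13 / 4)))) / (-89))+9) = -3525444 / 13543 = -260.31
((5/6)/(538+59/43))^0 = 1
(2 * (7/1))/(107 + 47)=1/11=0.09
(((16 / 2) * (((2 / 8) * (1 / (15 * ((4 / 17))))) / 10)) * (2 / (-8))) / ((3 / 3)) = -17 / 1200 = -0.01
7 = 7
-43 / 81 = -0.53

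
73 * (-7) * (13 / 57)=-116.54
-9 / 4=-2.25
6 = 6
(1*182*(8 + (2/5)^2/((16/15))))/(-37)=-14833/370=-40.09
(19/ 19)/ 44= 1/ 44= 0.02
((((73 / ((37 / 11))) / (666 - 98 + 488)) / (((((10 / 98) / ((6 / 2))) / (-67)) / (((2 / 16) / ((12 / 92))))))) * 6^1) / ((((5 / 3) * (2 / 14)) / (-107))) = 104609.94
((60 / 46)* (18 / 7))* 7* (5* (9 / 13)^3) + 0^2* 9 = 38.95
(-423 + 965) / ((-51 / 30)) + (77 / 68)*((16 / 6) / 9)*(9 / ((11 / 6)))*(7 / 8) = -10791 / 34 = -317.38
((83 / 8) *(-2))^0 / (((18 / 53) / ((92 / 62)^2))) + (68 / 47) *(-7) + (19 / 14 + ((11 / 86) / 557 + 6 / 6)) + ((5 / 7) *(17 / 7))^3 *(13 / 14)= 57091195291647689 / 16036281881579358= 3.56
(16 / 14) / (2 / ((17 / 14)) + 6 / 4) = 272 / 749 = 0.36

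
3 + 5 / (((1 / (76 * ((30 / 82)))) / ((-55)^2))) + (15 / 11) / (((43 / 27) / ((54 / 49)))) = 399633169941 / 950257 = 420552.72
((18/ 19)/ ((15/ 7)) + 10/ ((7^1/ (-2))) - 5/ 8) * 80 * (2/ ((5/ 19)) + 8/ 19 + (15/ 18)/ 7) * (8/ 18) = -77819684/ 88445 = -879.87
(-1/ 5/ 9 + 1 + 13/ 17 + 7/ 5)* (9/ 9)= 2404/ 765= 3.14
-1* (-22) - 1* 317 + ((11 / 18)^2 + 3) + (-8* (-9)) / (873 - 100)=-73015123 / 250452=-291.53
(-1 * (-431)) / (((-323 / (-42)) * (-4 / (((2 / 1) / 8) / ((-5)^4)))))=-9051 / 1615000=-0.01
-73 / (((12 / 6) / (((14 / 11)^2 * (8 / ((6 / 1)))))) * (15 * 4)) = -7154 / 5445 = -1.31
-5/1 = -5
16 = 16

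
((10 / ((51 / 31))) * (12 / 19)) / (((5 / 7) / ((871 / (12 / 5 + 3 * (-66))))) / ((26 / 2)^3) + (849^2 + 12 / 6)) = 16609935160 / 3118640824750327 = 0.00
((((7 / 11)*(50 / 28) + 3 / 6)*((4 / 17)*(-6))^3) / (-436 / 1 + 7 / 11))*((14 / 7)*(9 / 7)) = 4478976 / 164698499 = 0.03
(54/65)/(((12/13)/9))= 81/10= 8.10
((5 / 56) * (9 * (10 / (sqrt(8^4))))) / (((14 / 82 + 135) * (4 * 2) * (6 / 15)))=46125 / 158900224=0.00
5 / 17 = 0.29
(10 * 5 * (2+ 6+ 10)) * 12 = 10800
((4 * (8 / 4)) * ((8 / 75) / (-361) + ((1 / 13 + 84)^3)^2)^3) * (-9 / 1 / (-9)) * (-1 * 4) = -3147880877025184551395387243225522783950811495182758693786397143181664 / 2231956558097589473810360851921875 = -1410368345031000126985905000000000000.00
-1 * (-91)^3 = 753571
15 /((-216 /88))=-55 /9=-6.11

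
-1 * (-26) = 26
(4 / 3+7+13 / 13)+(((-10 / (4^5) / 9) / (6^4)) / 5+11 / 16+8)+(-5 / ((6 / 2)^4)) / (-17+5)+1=19.03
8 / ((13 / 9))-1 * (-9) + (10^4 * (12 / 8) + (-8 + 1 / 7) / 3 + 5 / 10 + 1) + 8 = 8201695 / 546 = 15021.42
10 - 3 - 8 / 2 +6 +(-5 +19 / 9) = 55 / 9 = 6.11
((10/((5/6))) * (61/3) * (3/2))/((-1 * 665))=-366/665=-0.55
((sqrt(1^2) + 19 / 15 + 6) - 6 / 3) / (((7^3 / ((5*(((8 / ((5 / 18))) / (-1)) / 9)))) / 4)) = -6016 / 5145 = -1.17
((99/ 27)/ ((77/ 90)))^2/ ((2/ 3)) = 1350/ 49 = 27.55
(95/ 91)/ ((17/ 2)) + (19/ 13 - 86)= -130591/ 1547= -84.42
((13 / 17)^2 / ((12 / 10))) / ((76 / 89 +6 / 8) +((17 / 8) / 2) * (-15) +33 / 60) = -3008200 / 85086513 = -0.04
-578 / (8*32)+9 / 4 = -1 / 128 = -0.01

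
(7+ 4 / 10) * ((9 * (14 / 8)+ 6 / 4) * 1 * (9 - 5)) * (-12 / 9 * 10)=-6808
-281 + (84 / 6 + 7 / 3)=-794 / 3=-264.67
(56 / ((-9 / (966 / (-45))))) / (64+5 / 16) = 5888 / 2835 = 2.08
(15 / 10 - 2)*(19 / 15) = -19 / 30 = -0.63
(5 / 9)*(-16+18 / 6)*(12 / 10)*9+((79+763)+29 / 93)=71081 / 93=764.31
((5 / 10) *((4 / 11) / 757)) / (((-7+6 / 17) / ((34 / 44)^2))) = -4913 / 227710142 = -0.00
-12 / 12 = -1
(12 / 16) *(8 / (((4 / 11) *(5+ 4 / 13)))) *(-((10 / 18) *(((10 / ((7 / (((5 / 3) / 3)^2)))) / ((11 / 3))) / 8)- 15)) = 46.60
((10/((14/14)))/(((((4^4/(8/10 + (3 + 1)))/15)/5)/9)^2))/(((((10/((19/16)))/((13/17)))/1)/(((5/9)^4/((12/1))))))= 3859375/3342336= 1.15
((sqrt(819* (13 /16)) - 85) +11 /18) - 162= -4435 /18 +39* sqrt(7) /4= -220.59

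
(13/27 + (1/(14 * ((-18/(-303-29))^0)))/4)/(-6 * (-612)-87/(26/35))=9815/69874812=0.00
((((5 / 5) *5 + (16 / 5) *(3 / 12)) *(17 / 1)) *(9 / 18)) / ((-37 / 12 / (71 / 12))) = -35003 / 370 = -94.60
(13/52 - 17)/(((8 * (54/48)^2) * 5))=-134/405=-0.33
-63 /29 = -2.17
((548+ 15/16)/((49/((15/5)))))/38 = 26349/29792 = 0.88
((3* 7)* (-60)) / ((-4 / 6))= 1890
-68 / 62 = -34 / 31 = -1.10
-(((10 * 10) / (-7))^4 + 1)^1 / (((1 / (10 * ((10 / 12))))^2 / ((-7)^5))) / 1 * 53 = 23188056731875 / 9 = 2576450747986.11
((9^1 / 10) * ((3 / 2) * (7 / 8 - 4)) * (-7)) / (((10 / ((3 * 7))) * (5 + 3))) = 3969 / 512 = 7.75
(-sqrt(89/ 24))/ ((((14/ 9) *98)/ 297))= -891 *sqrt(534)/ 5488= -3.75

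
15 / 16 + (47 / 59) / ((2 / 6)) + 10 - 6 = 6917 / 944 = 7.33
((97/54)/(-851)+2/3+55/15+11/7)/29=1898753/9328662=0.20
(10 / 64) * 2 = 5 / 16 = 0.31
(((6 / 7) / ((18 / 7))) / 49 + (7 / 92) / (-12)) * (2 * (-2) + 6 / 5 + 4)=5 / 9016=0.00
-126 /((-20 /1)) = 6.30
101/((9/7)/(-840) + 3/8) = 49490/183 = 270.44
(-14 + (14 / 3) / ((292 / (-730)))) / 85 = -77 / 255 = -0.30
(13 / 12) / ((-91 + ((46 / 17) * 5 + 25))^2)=3757 / 9547968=0.00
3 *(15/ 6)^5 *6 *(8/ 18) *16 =12500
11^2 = 121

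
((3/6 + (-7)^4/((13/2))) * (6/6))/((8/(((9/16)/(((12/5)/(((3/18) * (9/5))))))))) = 86553/26624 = 3.25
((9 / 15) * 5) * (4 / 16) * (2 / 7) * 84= 18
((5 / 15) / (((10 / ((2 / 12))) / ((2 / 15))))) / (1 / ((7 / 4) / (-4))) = -7 / 21600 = -0.00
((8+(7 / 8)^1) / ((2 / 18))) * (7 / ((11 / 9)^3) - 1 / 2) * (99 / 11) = 51040125 / 21296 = 2396.70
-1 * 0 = 0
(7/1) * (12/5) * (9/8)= 189/10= 18.90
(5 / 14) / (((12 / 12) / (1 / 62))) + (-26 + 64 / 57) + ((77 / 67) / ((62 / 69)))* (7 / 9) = -26382837 / 1104964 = -23.88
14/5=2.80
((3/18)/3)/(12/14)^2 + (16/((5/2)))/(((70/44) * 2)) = 236671/113400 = 2.09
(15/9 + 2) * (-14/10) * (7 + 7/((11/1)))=-196/5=-39.20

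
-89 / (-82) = 89 / 82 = 1.09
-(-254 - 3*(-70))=44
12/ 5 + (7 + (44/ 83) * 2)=4341/ 415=10.46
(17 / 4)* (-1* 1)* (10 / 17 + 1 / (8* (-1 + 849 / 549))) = -11111 / 3200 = -3.47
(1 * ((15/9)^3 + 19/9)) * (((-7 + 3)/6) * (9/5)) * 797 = -6446.84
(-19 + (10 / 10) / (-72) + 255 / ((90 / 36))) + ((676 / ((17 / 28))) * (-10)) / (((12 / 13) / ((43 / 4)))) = -158609705 / 1224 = -129583.09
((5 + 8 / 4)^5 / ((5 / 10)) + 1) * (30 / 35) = 201690 / 7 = 28812.86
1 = 1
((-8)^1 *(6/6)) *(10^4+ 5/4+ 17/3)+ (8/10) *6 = -1200758/15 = -80050.53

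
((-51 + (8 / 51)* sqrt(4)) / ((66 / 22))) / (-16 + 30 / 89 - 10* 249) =230065 / 34119612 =0.01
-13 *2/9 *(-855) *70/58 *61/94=2636725/1363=1934.50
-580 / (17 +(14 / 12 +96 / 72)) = -1160 / 39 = -29.74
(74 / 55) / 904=37 / 24860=0.00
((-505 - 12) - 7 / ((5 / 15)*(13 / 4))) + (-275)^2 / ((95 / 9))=1640330 / 247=6641.01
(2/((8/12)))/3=1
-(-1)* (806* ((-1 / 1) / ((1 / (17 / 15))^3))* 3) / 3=-3959878 / 3375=-1173.30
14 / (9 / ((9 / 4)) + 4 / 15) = 105 / 32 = 3.28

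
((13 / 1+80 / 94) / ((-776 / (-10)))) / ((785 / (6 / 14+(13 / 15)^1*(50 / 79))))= 50251 / 226181108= 0.00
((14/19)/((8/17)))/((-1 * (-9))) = 119/684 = 0.17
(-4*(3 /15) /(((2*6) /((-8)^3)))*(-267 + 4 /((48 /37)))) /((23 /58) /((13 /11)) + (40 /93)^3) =-27317170612992 /1258791605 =-21701.11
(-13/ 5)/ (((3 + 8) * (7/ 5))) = -13/ 77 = -0.17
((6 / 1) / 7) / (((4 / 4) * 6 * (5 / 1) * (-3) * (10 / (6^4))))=-216 / 175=-1.23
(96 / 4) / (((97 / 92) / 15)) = 33120 / 97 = 341.44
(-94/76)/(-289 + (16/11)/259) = 133903/31287110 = 0.00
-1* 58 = -58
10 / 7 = 1.43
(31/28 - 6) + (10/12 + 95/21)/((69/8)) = -393/92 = -4.27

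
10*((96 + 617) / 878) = 3565 / 439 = 8.12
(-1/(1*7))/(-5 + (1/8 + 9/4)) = 8/147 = 0.05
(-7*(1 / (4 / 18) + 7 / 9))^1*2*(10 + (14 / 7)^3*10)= -6650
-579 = -579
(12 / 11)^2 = 144 / 121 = 1.19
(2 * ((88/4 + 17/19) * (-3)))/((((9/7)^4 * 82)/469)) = -163280005/567891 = -287.52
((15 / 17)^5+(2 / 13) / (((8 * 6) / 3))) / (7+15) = 80394857 / 3248632816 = 0.02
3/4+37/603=1957/2412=0.81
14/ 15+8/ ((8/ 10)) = 164/ 15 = 10.93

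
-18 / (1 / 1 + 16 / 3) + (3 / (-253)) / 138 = -628471 / 221122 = -2.84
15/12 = 1.25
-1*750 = -750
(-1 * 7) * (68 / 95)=-5.01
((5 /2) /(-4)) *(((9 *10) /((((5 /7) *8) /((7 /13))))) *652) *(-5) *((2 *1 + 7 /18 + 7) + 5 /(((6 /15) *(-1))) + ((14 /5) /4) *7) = 6429535 /208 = 30911.23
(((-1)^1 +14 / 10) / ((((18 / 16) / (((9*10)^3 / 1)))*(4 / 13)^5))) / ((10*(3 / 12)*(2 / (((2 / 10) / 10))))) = 375934.16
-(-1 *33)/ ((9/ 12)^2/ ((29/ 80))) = 319/ 15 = 21.27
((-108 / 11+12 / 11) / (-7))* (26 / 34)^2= 16224 / 22253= 0.73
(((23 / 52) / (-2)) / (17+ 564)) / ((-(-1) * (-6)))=23 / 362544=0.00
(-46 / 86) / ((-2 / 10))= 2.67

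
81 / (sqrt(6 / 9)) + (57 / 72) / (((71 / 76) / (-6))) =-361 / 71 + 81* sqrt(6) / 2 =94.12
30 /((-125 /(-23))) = 138 /25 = 5.52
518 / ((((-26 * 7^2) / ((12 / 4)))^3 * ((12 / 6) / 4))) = -999 / 73849958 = -0.00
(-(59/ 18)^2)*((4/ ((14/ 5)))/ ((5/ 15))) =-17405/ 378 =-46.04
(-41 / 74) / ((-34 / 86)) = 1763 / 1258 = 1.40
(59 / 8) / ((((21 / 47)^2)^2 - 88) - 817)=-287901179 / 35327334592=-0.01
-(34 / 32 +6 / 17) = -385 / 272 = -1.42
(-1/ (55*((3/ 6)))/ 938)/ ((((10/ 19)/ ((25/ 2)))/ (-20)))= 95/ 5159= 0.02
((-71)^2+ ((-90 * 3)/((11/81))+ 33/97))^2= 10612739598400/1138489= 9321776.14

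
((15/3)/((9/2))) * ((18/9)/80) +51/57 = 631/684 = 0.92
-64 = -64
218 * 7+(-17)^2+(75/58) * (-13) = 104295/58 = 1798.19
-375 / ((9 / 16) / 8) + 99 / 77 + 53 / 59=-6605294 / 1239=-5331.15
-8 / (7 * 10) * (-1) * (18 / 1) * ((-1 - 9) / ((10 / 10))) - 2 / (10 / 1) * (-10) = -130 / 7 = -18.57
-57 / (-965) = 57 / 965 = 0.06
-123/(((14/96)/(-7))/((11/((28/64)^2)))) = 16625664/49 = 339299.27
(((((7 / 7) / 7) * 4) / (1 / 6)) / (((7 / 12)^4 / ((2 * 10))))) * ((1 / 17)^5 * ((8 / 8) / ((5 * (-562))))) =-995328 / 6705653784319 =-0.00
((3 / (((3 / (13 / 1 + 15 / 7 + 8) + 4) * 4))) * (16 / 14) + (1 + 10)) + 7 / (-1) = 6568 / 1561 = 4.21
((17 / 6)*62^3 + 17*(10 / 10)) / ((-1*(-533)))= 2025839 / 1599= 1266.94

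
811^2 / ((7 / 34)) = 22362514 / 7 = 3194644.86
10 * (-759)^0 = 10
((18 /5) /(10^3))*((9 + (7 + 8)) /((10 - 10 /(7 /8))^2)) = 1323 /31250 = 0.04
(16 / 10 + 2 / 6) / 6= 0.32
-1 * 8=-8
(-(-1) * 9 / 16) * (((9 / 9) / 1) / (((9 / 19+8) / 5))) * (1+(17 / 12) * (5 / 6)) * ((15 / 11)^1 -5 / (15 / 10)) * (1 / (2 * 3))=-969475 / 4080384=-0.24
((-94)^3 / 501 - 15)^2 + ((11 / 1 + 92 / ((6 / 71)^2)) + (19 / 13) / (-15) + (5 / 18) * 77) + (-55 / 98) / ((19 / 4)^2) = 1622695174090699661 / 577194369570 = 2811349.62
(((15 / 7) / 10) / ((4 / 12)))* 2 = 9 / 7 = 1.29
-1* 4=-4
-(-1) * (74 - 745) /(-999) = 671 /999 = 0.67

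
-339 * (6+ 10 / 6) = -2599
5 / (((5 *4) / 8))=2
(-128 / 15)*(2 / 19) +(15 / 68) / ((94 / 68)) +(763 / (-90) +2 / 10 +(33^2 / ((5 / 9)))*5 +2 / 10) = 393498896 / 40185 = 9792.18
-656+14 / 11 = -7202 / 11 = -654.73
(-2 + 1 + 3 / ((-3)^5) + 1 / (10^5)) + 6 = 40400081 / 8100000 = 4.99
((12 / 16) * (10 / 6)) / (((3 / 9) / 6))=45 / 2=22.50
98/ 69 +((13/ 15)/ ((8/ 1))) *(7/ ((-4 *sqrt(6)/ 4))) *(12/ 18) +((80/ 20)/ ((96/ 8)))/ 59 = 1935/ 1357 - 91 *sqrt(6)/ 1080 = 1.22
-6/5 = -1.20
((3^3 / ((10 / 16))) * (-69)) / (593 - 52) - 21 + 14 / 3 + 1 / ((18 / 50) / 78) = 1580993 / 8115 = 194.82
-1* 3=-3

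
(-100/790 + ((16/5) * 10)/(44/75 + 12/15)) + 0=23570/1027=22.95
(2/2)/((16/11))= 11/16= 0.69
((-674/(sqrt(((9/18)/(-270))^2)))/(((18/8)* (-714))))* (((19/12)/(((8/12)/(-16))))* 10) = -10244800/119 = -86090.76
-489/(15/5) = -163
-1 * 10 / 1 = -10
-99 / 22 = -9 / 2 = -4.50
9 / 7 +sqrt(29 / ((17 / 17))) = 9 / 7 +sqrt(29) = 6.67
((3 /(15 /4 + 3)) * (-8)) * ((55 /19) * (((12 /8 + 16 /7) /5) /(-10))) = 4664 /5985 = 0.78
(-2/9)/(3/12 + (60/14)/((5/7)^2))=-40/1557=-0.03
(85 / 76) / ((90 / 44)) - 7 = -2207 / 342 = -6.45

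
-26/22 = -13/11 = -1.18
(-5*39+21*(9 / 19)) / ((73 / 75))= -263700 / 1387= -190.12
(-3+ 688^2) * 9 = 4260069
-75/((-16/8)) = 75/2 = 37.50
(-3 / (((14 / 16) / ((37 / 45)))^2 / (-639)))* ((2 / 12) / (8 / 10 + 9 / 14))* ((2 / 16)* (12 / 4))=777592 / 10605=73.32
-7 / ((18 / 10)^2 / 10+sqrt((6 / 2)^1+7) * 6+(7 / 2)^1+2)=79625 / 636877 - 328125 * sqrt(10) / 2547508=-0.28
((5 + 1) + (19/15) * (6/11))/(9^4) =368/360855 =0.00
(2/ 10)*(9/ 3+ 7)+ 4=6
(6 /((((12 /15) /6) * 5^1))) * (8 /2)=36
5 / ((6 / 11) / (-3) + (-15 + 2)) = -11 / 29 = -0.38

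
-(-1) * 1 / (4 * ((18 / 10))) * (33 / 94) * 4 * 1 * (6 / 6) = 55 / 282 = 0.20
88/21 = 4.19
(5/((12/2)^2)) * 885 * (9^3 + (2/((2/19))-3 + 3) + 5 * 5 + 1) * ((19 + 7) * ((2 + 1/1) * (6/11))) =44524350/11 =4047668.18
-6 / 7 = -0.86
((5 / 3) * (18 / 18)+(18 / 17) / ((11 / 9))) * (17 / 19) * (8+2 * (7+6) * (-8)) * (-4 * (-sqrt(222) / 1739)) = -1136800 * sqrt(222) / 1090353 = -15.53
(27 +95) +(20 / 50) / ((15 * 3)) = 27452 / 225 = 122.01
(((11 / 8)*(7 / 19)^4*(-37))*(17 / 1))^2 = 275975787525361 / 1086948034624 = 253.90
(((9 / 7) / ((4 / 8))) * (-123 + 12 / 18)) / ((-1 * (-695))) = -2202 / 4865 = -0.45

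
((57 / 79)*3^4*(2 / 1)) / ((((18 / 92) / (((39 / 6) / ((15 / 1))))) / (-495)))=-10123542 / 79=-128146.10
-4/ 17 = -0.24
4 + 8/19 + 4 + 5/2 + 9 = 757/38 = 19.92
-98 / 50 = -49 / 25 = -1.96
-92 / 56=-23 / 14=-1.64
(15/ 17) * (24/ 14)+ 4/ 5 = 1376/ 595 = 2.31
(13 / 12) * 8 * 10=260 / 3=86.67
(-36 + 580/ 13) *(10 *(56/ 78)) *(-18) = -188160/ 169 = -1113.37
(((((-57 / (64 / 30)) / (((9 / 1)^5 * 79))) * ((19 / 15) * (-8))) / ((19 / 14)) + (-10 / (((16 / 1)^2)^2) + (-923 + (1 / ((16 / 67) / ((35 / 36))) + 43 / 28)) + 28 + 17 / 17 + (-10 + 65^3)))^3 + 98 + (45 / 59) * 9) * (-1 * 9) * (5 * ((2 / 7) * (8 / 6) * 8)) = -274518826372120965227526016765168824658434526177565695 / 97599568854338388457486132866711552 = -2812705318215330998.78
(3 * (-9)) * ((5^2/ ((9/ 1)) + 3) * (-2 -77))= 12324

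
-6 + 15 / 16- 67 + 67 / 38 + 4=-20155 / 304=-66.30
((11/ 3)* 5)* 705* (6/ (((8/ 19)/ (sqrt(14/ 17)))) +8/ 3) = 103400/ 3 +736725* sqrt(238)/ 68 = 201608.43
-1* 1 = -1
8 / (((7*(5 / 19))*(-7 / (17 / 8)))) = -323 / 245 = -1.32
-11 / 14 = -0.79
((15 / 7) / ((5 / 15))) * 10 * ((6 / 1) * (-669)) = -1806300 / 7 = -258042.86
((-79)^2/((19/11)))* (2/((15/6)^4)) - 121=759957/11875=64.00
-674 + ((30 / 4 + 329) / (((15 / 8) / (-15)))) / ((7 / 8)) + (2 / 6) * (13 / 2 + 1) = -52473 / 14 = -3748.07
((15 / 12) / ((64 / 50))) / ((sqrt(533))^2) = 125 / 68224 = 0.00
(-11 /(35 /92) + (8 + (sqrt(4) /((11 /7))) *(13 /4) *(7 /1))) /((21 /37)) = 14.17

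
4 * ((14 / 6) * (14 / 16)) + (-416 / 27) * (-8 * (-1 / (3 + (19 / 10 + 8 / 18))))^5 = -1278895322162027 / 11883196535262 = -107.62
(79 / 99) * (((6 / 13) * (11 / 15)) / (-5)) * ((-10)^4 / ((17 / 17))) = -63200 / 117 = -540.17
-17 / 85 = -1 / 5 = -0.20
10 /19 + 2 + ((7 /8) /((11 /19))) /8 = 36319 /13376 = 2.72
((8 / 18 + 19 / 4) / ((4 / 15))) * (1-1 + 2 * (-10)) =-4675 / 12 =-389.58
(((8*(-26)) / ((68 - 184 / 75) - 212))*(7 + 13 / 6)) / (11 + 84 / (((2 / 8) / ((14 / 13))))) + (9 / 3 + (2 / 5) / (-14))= 700245949 / 232922585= 3.01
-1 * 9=-9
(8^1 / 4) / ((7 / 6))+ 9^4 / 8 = 46023 / 56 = 821.84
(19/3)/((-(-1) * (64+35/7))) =0.09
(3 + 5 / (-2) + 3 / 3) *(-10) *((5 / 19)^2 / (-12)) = 0.09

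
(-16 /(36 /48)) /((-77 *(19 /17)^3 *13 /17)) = 5345344 /20597577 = 0.26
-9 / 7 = -1.29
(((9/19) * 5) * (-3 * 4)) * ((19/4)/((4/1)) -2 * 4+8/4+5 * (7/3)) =-194.80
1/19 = 0.05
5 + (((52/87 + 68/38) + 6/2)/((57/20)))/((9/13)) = 6555245/847989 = 7.73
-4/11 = -0.36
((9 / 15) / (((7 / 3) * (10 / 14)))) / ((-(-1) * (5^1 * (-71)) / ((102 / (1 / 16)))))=-14688 / 8875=-1.65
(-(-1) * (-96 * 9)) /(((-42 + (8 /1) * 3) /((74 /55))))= 3552 /55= 64.58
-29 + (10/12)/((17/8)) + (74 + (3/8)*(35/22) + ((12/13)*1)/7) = 37672057/816816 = 46.12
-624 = -624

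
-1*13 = -13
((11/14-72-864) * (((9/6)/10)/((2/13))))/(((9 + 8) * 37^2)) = -510627/13032880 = -0.04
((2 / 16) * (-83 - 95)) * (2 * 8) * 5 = -1780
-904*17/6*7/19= -53788/57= -943.65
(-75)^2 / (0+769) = 5625 / 769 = 7.31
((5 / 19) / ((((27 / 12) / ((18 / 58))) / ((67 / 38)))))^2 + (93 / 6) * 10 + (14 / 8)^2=277185483769 / 1753599376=158.07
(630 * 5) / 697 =3150 / 697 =4.52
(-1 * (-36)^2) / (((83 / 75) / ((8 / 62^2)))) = -194400 / 79763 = -2.44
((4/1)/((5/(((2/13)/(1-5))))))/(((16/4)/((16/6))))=-0.02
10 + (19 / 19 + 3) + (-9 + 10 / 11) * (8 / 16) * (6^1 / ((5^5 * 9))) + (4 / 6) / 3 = 4399733 / 309375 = 14.22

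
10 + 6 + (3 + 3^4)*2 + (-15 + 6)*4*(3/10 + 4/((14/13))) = 1382/35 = 39.49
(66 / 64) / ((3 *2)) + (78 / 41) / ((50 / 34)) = 96139 / 65600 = 1.47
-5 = -5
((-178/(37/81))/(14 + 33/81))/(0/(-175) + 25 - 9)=-194643/115144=-1.69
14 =14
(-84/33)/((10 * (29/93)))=-0.82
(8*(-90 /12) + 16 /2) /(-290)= 26 /145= 0.18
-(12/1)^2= -144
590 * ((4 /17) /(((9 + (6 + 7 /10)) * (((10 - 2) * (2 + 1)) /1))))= 0.37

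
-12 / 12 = -1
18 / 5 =3.60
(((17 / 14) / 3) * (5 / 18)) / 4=85 / 3024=0.03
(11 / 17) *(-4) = -44 / 17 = -2.59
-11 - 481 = -492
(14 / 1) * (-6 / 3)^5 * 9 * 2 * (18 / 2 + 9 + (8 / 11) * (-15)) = -628992 / 11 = -57181.09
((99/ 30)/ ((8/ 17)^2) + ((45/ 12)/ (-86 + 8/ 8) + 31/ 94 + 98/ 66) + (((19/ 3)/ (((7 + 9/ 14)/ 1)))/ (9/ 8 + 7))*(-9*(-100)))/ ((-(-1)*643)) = 2545927726769/ 15093112045440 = 0.17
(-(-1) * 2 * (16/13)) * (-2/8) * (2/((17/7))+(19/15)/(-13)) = -0.45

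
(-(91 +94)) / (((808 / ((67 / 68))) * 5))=-2479 / 54944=-0.05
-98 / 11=-8.91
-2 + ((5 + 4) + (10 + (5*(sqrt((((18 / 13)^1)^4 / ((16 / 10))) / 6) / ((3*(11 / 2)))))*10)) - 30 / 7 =900*sqrt(15) / 1859 + 89 / 7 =14.59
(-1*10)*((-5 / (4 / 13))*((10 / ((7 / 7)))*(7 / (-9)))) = -1263.89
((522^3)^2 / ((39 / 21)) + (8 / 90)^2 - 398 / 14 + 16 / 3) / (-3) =-2007447173801022319981 / 552825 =-3631252518972590.46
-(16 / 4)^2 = -16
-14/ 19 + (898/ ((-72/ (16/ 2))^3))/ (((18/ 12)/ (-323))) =10991434/ 41553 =264.52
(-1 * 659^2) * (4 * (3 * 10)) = -52113720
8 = 8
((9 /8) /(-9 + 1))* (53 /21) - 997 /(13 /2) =-895379 /5824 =-153.74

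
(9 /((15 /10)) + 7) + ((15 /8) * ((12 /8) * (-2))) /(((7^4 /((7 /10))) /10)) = 35627 /2744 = 12.98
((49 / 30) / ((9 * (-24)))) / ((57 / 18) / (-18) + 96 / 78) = -637 / 88860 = -0.01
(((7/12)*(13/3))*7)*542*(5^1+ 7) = 345254/3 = 115084.67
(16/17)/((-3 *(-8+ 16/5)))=10/153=0.07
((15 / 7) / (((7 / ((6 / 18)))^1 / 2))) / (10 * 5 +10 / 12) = 12 / 2989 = 0.00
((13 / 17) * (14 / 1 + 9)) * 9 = 2691 / 17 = 158.29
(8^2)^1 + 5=69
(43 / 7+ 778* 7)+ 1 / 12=457987 / 84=5452.23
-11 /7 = -1.57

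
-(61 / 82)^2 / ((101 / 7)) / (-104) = 26047 / 70628896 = 0.00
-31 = -31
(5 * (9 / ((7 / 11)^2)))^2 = 29648025 / 2401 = 12348.20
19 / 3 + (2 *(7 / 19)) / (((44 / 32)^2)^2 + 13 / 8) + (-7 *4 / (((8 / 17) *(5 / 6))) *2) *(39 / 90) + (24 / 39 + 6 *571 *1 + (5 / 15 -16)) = 441284121277 / 131508975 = 3355.54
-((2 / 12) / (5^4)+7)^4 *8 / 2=-9605.46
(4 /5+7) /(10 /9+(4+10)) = 0.52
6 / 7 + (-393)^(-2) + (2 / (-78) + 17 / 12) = 126391129 / 56219436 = 2.25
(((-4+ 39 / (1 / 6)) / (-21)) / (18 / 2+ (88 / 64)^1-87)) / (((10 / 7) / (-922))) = -169648 / 1839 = -92.25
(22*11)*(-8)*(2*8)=-30976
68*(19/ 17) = 76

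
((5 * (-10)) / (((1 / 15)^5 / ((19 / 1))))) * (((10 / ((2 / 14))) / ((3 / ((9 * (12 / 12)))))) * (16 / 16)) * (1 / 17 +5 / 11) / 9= -1615950000000 / 187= -8641443850.27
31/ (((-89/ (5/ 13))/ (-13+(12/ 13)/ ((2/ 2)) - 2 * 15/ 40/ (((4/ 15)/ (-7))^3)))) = -6991613365/ 3850496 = -1815.77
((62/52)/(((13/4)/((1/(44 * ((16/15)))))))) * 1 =0.01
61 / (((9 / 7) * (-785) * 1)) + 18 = 17.94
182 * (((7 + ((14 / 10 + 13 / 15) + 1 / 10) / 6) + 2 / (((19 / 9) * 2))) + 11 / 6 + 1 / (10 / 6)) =3206021 / 1710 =1874.87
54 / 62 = 27 / 31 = 0.87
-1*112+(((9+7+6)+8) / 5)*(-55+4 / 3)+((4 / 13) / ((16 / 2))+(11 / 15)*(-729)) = -125913 / 130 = -968.56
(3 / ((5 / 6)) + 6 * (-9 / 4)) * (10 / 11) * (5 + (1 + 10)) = -144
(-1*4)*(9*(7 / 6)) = -42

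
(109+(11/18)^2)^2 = 1255780969/104976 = 11962.55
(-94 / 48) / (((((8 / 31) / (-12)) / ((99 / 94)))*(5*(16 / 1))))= 3069 / 2560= 1.20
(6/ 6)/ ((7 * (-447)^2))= 1/ 1398663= 0.00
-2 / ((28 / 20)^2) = -50 / 49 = -1.02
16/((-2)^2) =4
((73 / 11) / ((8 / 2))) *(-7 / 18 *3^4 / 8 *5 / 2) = -22995 / 1408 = -16.33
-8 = -8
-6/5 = -1.20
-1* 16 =-16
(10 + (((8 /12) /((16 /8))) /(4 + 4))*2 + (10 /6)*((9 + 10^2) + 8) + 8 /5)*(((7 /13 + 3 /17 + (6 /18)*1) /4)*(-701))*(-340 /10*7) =8458387273 /936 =9036738.54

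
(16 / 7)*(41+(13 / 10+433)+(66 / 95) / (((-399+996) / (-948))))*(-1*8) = -1147480384 / 132335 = -8671.03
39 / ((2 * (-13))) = -3 / 2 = -1.50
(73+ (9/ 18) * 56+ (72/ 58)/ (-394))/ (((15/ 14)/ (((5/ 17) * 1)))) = 27.72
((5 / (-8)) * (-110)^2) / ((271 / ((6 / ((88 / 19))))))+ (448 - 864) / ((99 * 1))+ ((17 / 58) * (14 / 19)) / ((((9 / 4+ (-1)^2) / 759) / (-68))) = -5334970145303 / 1537409016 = -3470.10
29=29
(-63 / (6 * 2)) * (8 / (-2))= 21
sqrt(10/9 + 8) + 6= 9.02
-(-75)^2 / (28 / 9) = -50625 / 28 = -1808.04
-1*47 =-47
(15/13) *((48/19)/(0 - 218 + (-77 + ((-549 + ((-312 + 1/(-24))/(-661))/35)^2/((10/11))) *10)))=221969849472000/252427015265505381197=0.00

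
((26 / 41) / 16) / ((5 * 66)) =13 / 108240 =0.00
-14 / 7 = -2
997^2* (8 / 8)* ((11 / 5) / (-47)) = -10934099 / 235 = -46528.08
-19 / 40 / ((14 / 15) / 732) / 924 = -3477 / 8624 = -0.40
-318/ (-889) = 0.36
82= 82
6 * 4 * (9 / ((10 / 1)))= 21.60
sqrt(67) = 8.19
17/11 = 1.55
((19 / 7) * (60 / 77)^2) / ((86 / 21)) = 102600 / 254947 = 0.40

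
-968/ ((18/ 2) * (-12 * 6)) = 121/ 81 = 1.49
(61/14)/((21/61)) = 12.66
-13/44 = -0.30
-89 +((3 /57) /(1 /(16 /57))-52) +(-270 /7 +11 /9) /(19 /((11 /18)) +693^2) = -16939822905350 /120153111183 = -140.99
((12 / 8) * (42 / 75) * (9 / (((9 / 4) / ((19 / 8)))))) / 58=399 / 2900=0.14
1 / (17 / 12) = 12 / 17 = 0.71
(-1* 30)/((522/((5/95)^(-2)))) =-20.75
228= 228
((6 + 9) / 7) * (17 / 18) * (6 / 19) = 85 / 133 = 0.64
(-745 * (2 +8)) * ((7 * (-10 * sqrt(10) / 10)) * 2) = 329825.56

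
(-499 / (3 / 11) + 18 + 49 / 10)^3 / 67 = -2376813854081 / 27000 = -88030142.74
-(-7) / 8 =7 / 8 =0.88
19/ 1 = 19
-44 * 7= -308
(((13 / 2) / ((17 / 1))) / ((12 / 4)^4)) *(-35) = -455 / 2754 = -0.17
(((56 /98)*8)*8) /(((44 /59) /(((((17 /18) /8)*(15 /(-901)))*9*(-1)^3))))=3540 /4081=0.87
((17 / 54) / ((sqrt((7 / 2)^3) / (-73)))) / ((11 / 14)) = -2482 * sqrt(14) / 2079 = -4.47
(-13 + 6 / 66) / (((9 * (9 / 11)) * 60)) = -71 / 2430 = -0.03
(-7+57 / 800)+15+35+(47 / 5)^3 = 3494621 / 4000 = 873.66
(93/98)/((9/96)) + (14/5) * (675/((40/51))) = 2419.87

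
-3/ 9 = -1/ 3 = -0.33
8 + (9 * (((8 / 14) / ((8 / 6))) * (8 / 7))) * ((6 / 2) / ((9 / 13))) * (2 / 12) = 548 / 49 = 11.18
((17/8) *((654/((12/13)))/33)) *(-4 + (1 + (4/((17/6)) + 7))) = 32591/132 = 246.90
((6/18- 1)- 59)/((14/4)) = -358/21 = -17.05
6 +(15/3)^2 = 31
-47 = -47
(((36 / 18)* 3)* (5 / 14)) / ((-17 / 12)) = -180 / 119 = -1.51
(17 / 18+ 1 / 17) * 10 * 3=1535 / 51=30.10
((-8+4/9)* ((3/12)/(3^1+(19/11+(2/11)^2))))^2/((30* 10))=4231249/8062156800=0.00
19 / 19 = 1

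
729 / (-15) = -243 / 5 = -48.60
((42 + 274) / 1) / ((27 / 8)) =2528 / 27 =93.63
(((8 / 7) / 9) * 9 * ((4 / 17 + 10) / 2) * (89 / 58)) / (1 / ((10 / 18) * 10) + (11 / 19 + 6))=1014600 / 764099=1.33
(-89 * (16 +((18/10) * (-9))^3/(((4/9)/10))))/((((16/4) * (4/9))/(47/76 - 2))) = -80440864749/12160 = -6615202.69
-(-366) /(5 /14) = 5124 /5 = 1024.80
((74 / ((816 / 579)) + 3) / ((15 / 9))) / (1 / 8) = 266.44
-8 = -8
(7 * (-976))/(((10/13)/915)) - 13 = -8126677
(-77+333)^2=65536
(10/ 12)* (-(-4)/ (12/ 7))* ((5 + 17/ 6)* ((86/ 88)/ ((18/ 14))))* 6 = 495145/ 7128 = 69.46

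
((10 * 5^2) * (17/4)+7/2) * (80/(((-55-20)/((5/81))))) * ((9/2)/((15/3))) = -8528/135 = -63.17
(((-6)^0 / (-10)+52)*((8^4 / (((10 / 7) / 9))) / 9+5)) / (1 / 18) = 67080231 / 25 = 2683209.24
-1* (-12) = 12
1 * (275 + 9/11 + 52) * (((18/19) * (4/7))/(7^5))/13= 259632/319652333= 0.00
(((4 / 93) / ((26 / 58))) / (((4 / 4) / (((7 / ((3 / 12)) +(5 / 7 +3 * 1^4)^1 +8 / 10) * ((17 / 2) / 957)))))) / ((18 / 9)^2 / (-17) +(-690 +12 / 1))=-328882 / 8050217175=-0.00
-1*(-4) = 4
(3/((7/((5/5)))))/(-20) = -3/140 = -0.02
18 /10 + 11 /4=91 /20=4.55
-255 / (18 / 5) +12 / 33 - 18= -88.47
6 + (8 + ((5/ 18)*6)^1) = 47/ 3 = 15.67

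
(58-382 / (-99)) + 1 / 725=4439999 / 71775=61.86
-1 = -1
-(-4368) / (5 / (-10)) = -8736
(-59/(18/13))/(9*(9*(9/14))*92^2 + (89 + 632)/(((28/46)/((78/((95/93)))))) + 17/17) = -0.00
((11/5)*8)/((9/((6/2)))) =88/15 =5.87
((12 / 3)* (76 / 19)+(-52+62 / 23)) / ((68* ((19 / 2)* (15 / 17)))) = -383 / 6555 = -0.06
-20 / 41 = -0.49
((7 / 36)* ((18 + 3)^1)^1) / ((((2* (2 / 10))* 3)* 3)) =245 / 216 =1.13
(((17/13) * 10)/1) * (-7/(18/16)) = -9520/117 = -81.37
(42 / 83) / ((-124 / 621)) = -2.53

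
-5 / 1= -5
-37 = -37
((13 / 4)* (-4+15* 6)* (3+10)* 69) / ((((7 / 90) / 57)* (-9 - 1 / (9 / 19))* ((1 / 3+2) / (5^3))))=-173630249325 / 196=-885868619.01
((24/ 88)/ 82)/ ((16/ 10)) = 15/ 7216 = 0.00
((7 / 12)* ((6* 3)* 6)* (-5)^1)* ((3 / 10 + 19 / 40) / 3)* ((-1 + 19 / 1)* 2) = -5859 / 2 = -2929.50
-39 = -39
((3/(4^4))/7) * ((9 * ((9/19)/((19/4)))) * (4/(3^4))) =3/40432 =0.00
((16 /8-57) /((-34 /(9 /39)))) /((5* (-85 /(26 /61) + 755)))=11 /81855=0.00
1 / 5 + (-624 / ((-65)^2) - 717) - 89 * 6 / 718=-83736647 / 116675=-717.69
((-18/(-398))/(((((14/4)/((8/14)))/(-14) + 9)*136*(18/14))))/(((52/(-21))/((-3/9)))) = 49/12050246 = 0.00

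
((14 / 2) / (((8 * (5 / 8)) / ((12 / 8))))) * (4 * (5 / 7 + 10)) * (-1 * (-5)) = 450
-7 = -7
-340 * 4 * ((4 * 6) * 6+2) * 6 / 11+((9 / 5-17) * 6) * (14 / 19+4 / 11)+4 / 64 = -19079413 / 176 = -108405.76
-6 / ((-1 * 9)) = 2 / 3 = 0.67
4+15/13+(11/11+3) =119/13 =9.15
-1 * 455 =-455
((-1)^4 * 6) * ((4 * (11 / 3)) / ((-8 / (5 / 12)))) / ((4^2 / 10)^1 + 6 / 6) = -275 / 156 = -1.76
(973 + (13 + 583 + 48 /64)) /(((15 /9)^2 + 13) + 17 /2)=2457 /38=64.66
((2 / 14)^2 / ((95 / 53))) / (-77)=-53 / 358435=-0.00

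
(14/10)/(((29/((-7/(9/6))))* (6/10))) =-98/261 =-0.38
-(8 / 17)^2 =-64 / 289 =-0.22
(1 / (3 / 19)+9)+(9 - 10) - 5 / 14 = 587 / 42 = 13.98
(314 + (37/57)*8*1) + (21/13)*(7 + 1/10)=2450207/7410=330.66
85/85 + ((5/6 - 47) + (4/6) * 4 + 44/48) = -499/12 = -41.58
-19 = -19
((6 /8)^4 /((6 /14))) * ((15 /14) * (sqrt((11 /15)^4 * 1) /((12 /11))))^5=4177248169415651 /137651473612800000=0.03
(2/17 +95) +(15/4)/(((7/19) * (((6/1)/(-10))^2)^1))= 176203/1428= 123.39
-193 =-193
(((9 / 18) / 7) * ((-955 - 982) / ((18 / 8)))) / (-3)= 3874 / 189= 20.50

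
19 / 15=1.27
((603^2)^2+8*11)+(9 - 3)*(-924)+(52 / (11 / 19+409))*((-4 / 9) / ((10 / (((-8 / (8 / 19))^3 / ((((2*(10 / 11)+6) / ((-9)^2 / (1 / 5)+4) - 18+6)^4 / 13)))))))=132211499425.02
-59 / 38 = -1.55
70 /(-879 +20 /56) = -980 /12301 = -0.08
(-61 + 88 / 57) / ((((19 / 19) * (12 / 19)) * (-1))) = 3389 / 36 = 94.14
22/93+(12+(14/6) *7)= 2657/93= 28.57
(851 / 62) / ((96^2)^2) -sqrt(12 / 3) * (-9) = 94787076947 / 5265948672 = 18.00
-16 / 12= -4 / 3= -1.33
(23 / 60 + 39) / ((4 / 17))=40171 / 240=167.38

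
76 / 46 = 38 / 23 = 1.65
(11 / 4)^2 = 121 / 16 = 7.56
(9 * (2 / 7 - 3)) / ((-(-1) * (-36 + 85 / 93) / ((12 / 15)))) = 0.56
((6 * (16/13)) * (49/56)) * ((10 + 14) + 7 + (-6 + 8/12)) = 165.85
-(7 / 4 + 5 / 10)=-9 / 4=-2.25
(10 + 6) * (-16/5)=-51.20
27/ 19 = 1.42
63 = 63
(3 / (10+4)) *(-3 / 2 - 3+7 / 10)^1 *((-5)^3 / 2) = 1425 / 28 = 50.89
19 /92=0.21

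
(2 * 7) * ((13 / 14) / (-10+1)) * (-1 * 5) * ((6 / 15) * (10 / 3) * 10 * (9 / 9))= 96.30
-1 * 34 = -34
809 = 809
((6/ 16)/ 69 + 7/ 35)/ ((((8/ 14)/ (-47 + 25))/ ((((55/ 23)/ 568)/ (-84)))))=7623/ 19230208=0.00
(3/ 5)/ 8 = 3/ 40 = 0.08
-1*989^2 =-978121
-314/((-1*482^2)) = 157/116162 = 0.00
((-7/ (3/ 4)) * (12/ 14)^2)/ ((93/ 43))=-688/ 217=-3.17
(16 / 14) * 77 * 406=35728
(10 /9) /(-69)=-0.02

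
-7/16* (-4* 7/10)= 1.22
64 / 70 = 32 / 35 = 0.91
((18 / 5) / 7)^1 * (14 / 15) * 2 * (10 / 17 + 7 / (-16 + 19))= 1192 / 425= 2.80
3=3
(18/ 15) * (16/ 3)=32/ 5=6.40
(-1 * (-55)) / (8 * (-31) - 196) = -55 / 444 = -0.12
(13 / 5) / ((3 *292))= 13 / 4380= 0.00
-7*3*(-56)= 1176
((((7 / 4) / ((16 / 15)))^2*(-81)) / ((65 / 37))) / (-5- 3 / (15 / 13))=33041925 / 2023424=16.33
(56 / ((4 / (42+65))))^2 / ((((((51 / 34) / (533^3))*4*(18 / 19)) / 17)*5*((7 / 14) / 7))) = 384127872116648114 / 135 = 2845391645308504.55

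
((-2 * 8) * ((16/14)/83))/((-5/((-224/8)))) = -512/415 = -1.23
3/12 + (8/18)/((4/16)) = 73/36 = 2.03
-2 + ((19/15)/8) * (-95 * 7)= -2575/24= -107.29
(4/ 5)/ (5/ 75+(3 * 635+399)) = 12/ 34561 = 0.00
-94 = -94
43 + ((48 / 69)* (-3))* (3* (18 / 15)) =4081 / 115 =35.49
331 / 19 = 17.42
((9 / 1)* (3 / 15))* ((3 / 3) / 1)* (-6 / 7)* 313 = -16902 / 35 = -482.91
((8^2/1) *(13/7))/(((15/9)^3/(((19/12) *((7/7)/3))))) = 11856/875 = 13.55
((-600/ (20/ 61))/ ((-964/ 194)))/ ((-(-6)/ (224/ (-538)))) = -1656760/ 64829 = -25.56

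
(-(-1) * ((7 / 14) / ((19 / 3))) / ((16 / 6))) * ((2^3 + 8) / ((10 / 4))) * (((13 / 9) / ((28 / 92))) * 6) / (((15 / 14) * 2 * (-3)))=-1196 / 1425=-0.84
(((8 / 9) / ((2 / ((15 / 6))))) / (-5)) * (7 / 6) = -7 / 27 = -0.26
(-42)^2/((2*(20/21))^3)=4084101/16000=255.26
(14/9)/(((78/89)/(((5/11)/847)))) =445/467181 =0.00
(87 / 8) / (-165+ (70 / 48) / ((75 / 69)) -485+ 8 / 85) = -22185 / 1323071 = -0.02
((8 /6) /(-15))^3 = -64 /91125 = -0.00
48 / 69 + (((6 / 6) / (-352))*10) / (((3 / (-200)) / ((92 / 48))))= 4.33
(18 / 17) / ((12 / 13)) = 39 / 34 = 1.15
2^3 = 8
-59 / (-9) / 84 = 59 / 756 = 0.08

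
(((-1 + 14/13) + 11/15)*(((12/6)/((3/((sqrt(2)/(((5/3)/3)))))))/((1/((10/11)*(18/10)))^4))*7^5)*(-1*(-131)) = 73036272238272*sqrt(2)/4758325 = 21706984.44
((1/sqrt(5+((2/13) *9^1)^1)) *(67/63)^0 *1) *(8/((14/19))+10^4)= 70076 *sqrt(1079)/581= 3961.90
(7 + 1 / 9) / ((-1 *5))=-64 / 45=-1.42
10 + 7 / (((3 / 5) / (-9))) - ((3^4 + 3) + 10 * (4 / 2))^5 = -12166529119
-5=-5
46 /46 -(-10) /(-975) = 193 /195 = 0.99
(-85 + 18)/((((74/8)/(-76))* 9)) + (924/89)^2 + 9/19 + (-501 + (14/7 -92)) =-21127711076/50116167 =-421.57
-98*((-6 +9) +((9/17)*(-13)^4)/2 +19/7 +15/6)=-12609086/17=-741710.94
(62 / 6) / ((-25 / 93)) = -961 / 25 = -38.44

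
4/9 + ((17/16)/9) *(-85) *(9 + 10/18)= -61847/648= -95.44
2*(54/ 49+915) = 89778/ 49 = 1832.20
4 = 4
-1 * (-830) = 830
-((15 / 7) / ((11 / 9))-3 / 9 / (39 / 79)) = -9712 / 9009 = -1.08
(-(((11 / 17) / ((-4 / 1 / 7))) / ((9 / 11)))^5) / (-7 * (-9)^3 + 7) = 62275756467001 / 62672925977487360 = 0.00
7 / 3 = 2.33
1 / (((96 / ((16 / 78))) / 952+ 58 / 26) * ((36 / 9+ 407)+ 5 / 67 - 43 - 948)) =-207298 / 327275665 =-0.00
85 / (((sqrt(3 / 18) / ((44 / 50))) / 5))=374 * sqrt(6)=916.11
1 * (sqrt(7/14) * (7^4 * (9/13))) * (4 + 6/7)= 52479 * sqrt(2)/13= 5708.96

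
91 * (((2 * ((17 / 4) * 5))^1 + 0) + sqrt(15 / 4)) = 91 * sqrt(15) / 2 + 7735 / 2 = 4043.72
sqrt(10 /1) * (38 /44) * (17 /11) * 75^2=1816875 * sqrt(10) /242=23741.58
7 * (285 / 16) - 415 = -4645 / 16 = -290.31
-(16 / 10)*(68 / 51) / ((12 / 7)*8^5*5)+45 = 41471993 / 921600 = 45.00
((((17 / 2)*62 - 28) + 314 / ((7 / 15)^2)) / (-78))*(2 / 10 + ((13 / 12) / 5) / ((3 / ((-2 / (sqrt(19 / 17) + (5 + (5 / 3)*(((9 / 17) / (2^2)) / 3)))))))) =-27649759841 / 6527421810 - 6466868*sqrt(323) / 753164055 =-4.39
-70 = -70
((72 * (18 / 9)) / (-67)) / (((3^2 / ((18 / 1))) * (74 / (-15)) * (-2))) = -1080 / 2479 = -0.44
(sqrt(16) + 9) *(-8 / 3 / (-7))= 104 / 21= 4.95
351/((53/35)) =12285/53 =231.79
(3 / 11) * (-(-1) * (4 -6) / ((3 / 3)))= -0.55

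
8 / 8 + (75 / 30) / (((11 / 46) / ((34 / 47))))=4427 / 517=8.56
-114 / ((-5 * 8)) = 57 / 20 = 2.85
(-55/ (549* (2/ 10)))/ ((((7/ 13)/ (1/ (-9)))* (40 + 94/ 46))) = 0.00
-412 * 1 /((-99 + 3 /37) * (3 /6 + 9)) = 7622 /17385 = 0.44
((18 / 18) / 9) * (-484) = -484 / 9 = -53.78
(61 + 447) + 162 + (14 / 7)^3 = 678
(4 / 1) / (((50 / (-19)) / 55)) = -418 / 5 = -83.60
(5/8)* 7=35/8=4.38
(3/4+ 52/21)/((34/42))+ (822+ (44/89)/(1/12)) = 5034767/6052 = 831.92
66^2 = 4356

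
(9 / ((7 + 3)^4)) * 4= 9 / 2500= 0.00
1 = 1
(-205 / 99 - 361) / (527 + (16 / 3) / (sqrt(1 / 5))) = -18942488 / 27481091 + 575104*sqrt(5) / 82443273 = -0.67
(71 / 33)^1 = 71 / 33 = 2.15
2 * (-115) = -230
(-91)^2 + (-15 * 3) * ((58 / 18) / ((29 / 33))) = 8116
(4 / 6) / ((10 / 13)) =13 / 15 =0.87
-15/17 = -0.88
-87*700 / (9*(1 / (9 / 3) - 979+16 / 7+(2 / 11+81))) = 1563100 / 206791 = 7.56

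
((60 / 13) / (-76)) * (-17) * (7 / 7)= 255 / 247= 1.03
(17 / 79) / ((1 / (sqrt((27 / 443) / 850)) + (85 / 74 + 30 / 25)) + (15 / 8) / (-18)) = -9026351280 / 260541110911643 + 2234208000 * sqrt(45186) / 260541110911643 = 0.00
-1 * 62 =-62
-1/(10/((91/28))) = -13/40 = -0.32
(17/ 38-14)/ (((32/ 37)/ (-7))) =133385/ 1216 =109.69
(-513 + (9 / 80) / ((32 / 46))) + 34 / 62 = -20327663 / 39680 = -512.29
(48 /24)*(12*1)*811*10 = 194640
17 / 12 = 1.42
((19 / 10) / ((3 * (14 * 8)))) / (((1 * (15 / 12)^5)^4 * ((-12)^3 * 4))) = -2550136832 / 270366668701171875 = -0.00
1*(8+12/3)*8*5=480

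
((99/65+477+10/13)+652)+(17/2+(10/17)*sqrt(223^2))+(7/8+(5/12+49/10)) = 1277.16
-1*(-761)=761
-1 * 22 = -22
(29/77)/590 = 29/45430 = 0.00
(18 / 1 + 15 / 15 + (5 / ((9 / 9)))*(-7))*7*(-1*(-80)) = -8960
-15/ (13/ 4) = -60/ 13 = -4.62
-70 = -70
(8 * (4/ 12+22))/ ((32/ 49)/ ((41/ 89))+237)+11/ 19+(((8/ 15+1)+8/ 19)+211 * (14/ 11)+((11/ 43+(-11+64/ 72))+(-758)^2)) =5860414360601522/ 10195110585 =574825.97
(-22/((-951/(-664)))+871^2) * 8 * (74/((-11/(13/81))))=-5552302157168/847341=-6552618.32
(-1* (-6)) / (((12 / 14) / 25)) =175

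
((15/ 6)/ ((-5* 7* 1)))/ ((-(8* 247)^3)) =1/ 108016190464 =0.00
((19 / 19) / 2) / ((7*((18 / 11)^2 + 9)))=121 / 19782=0.01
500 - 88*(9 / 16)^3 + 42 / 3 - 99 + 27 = 218285 / 512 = 426.34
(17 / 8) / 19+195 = 29657 / 152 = 195.11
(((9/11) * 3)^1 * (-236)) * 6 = -38232/11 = -3475.64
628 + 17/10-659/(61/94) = -235343/610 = -385.81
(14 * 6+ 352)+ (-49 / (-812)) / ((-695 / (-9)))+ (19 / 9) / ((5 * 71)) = 22461401093 / 51516180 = 436.01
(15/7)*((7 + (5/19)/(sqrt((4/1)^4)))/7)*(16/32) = 31995/29792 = 1.07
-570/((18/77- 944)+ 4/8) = 29260/48421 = 0.60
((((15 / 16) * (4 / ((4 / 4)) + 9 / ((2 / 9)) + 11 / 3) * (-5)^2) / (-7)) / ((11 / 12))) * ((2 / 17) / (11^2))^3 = -375 / 2318973349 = -0.00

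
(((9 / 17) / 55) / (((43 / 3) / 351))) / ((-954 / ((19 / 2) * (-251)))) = 5021757 / 8523460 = 0.59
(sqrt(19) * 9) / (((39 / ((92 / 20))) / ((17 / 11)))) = 1173 * sqrt(19) / 715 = 7.15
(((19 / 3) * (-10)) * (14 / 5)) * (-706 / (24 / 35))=1643215 / 9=182579.44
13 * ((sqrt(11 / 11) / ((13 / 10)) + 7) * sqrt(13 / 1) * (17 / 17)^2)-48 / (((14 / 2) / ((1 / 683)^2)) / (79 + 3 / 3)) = -3840 / 3265423 + 101 * sqrt(13) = 364.16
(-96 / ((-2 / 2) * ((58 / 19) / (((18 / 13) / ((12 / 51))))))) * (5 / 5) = 69768 / 377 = 185.06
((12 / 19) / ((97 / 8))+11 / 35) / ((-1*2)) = -0.18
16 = 16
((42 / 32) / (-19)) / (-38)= 0.00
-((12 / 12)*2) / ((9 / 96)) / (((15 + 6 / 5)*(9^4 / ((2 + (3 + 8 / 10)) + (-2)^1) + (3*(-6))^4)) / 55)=-334400 / 492645807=-0.00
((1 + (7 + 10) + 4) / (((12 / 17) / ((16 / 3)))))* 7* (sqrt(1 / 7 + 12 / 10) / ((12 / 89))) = 33286* sqrt(1645) / 135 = 10000.25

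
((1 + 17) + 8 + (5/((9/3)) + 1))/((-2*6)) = -43/18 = -2.39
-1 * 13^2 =-169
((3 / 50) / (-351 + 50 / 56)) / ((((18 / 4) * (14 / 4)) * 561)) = -8 / 412461225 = -0.00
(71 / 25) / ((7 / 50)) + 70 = 632 / 7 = 90.29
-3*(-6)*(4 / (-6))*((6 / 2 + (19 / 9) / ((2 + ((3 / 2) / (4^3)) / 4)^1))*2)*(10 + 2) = -1198624 / 1027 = -1167.11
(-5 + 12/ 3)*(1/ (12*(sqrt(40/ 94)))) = -sqrt(235)/ 120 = -0.13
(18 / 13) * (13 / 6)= 3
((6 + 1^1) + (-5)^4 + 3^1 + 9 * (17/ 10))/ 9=6503/ 90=72.26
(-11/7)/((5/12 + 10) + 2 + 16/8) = -132/1211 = -0.11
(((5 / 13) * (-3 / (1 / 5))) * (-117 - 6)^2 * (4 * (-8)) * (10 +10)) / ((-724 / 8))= -1452384000 / 2353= -617247.77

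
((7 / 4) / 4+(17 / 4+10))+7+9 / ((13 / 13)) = 491 / 16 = 30.69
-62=-62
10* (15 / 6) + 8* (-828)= -6599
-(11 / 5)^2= -121 / 25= -4.84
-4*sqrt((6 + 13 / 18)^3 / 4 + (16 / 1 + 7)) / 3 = -sqrt(4616210) / 162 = -13.26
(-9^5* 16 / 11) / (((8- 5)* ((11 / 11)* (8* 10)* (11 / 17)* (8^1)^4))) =-334611 / 2478080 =-0.14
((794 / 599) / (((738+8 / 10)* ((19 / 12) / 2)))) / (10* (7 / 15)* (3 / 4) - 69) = -95280 / 2753712617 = -0.00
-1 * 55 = -55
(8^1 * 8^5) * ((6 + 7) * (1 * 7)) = 23855104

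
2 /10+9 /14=59 /70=0.84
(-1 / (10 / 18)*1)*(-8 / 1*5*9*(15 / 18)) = 540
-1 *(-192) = 192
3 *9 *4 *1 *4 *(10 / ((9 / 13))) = 6240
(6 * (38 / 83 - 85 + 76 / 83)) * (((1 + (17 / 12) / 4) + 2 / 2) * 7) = -5490331 / 664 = -8268.57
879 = 879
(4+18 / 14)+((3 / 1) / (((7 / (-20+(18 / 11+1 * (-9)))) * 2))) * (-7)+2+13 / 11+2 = 7933 / 154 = 51.51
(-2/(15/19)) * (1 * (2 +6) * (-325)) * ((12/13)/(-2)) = -3040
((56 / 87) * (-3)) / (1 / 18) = -1008 / 29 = -34.76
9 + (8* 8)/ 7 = 127/ 7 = 18.14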